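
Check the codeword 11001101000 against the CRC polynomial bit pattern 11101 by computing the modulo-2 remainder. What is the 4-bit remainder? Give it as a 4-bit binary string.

Modulo-2 division of 11001101000 by 11101:
  pos 0: 11001 XOR 11101 = 00100
  pos 2: 10010 XOR 11101 = 01111
  pos 3: 11111 XOR 11101 = 00010
  pos 6: 10000 XOR 11101 = 01101
Remainder = 1101 (nonzero — an error is detected).

1101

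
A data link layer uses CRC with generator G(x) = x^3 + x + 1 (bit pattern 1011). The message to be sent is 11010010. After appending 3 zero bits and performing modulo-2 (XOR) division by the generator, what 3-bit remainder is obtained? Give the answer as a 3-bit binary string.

Append 3 zeros: 11010010000. Divide by 1011 (XOR where the leading bit is 1):
  pos 0: 1101 XOR 1011 = 0110
  pos 1: 1100 XOR 1011 = 0111
  pos 2: 1110 XOR 1011 = 0101
  pos 3: 1011 XOR 1011 = 0000
Remainder (last 3 bits) = 000. This is the CRC / FCS.

000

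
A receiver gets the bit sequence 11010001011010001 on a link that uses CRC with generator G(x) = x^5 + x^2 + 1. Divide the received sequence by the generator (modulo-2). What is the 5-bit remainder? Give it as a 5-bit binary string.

Modulo-2 division of 11010001011010001 by 100101:
  pos 0: 110100 XOR 100101 = 010001
  pos 1: 100010 XOR 100101 = 000111
  pos 4: 111101 XOR 100101 = 011000
  pos 5: 110001 XOR 100101 = 010100
  pos 6: 101000 XOR 100101 = 001101
  pos 8: 110110 XOR 100101 = 010011
  pos 9: 100110 XOR 100101 = 000011
Remainder = 01101 (nonzero — an error is detected).

01101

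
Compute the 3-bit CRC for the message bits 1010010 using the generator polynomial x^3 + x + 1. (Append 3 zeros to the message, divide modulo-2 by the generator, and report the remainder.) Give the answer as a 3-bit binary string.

Append 3 zeros: 1010010000. Divide by 1011 (XOR where the leading bit is 1):
  pos 0: 1010 XOR 1011 = 0001
  pos 3: 1010 XOR 1011 = 0001
  pos 6: 1000 XOR 1011 = 0011
Remainder (last 3 bits) = 011. This is the CRC / FCS.

011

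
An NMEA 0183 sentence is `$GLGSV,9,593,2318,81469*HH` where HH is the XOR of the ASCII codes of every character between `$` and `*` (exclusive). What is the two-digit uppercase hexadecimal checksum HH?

75

XOR the ASCII codes of the payload characters:
  'G' = 0x47 → acc = 0x47
  'L' = 0x4C → acc = 0x0B
  'G' = 0x47 → acc = 0x4C
  'S' = 0x53 → acc = 0x1F
  'V' = 0x56 → acc = 0x49
  ',' = 0x2C → acc = 0x65
  '9' = 0x39 → acc = 0x5C
  ',' = 0x2C → acc = 0x70
  '5' = 0x35 → acc = 0x45
  '9' = 0x39 → acc = 0x7C
  '3' = 0x33 → acc = 0x4F
  ',' = 0x2C → acc = 0x63
  '2' = 0x32 → acc = 0x51
  '3' = 0x33 → acc = 0x62
  '1' = 0x31 → acc = 0x53
  '8' = 0x38 → acc = 0x6B
  ',' = 0x2C → acc = 0x47
  '8' = 0x38 → acc = 0x7F
  '1' = 0x31 → acc = 0x4E
  '4' = 0x34 → acc = 0x7A
  '6' = 0x36 → acc = 0x4C
  '9' = 0x39 → acc = 0x75
Checksum = 0x75.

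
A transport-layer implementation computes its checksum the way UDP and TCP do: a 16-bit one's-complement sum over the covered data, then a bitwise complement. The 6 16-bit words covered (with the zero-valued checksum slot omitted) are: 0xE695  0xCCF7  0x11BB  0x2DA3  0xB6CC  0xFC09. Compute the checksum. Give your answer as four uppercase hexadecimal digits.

5A3D

One's-complement addition (fold any carry out of bit 15 back into bit 0):
  0xE695 + 0xCCF7 = 0x1B38C → wrap carry → 0xB38D
  0xB38D + 0x11BB = 0x0C548
  0xC548 + 0x2DA3 = 0x0F2EB
  0xF2EB + 0xB6CC = 0x1A9B7 → wrap carry → 0xA9B8
  0xA9B8 + 0xFC09 = 0x1A5C1 → wrap carry → 0xA5C2
One's-complement sum = 0xA5C2.
Checksum = ~0xA5C2 & 0xFFFF = 0x5A3D.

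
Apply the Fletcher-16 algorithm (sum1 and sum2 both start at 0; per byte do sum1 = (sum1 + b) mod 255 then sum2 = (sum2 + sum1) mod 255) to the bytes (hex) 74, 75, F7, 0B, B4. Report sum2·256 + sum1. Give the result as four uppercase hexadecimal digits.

CEA1

Running sums (mod 255):
  after byte 0 (74): sum1=116, sum2=116
  after byte 1 (75): sum1=233, sum2=94
  after byte 2 (F7): sum1=225, sum2=64
  after byte 3 (0B): sum1=236, sum2=45
  after byte 4 (B4): sum1=161, sum2=206
Checksum = sum2·256 + sum1 = 206·256 + 161 = 52897 = 0xCEA1.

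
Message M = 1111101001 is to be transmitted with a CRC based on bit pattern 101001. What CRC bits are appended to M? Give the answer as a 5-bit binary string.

Append 5 zeros: 111110100100000. Divide by 101001 (XOR where the leading bit is 1):
  pos 0: 111110 XOR 101001 = 010111
  pos 1: 101111 XOR 101001 = 000110
  pos 4: 110001 XOR 101001 = 011000
  pos 5: 110000 XOR 101001 = 011001
  pos 6: 110010 XOR 101001 = 011011
  pos 7: 110110 XOR 101001 = 011111
  pos 8: 111110 XOR 101001 = 010111
  pos 9: 101110 XOR 101001 = 000111
Remainder (last 5 bits) = 00111. This is the CRC / FCS.

00111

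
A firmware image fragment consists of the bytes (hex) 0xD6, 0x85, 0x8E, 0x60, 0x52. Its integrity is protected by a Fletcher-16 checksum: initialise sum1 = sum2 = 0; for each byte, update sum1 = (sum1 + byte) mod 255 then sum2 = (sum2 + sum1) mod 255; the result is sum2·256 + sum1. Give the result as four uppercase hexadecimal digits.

079D

Running sums (mod 255):
  after byte 0 (0xD6): sum1=214, sum2=214
  after byte 1 (0x85): sum1=92, sum2=51
  after byte 2 (0x8E): sum1=234, sum2=30
  after byte 3 (0x60): sum1=75, sum2=105
  after byte 4 (0x52): sum1=157, sum2=7
Checksum = sum2·256 + sum1 = 7·256 + 157 = 1949 = 0x079D.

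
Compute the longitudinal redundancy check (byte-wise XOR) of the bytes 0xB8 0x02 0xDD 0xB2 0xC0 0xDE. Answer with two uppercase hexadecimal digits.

XOR the bytes together:
  start with 0xB8
  0xB8 ⊕ 0x02 = 0xBA
  0xBA ⊕ 0xDD = 0x67
  0x67 ⊕ 0xB2 = 0xD5
  0xD5 ⊕ 0xC0 = 0x15
  0x15 ⊕ 0xDE = 0xCB

CB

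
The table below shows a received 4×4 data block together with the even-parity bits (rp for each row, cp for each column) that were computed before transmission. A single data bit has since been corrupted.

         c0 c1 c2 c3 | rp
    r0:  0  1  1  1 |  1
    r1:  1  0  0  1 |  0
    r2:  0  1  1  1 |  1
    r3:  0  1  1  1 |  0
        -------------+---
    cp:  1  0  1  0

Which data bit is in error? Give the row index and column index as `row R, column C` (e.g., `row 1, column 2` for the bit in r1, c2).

row 3, column 1

Recompute each row's even parity and compare to rp:
  r0: data parity 1, sent rp 1 → ok
  r1: data parity 0, sent rp 0 → ok
  r2: data parity 1, sent rp 1 → ok
  r3: data parity 1, sent rp 0 → mismatch
Recompute each column's even parity and compare to cp:
  c0: data parity 1, sent cp 1 → ok
  c1: data parity 1, sent cp 0 → mismatch
  c2: data parity 1, sent cp 1 → ok
  c3: data parity 0, sent cp 0 → ok
Exactly one row (r3) and one column (c1) fail → the flipped bit is at their intersection.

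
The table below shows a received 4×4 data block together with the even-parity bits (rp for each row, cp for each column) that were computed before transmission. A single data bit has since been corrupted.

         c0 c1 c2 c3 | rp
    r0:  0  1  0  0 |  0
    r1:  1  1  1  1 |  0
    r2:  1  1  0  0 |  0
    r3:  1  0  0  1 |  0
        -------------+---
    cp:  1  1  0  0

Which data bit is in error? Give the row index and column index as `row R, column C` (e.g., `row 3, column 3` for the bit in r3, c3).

Recompute each row's even parity and compare to rp:
  r0: data parity 1, sent rp 0 → mismatch
  r1: data parity 0, sent rp 0 → ok
  r2: data parity 0, sent rp 0 → ok
  r3: data parity 0, sent rp 0 → ok
Recompute each column's even parity and compare to cp:
  c0: data parity 1, sent cp 1 → ok
  c1: data parity 1, sent cp 1 → ok
  c2: data parity 1, sent cp 0 → mismatch
  c3: data parity 0, sent cp 0 → ok
Exactly one row (r0) and one column (c2) fail → the flipped bit is at their intersection.

row 0, column 2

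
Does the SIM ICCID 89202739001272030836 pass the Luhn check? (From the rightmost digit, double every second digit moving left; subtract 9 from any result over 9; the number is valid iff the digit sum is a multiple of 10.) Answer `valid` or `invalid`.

From the right, keep odd positions and double even positions (subtract 9 from any doubled value over 9):
  doubled (positions 2,4,...): 6 0 0 5 2 0 6 4 4 7 → sum 34
  kept (positions 1,3,...): 6 8 3 2 2 0 9 7 0 9 → sum 46
Total = 80.
80 mod 10 = 0, so the number is valid.

valid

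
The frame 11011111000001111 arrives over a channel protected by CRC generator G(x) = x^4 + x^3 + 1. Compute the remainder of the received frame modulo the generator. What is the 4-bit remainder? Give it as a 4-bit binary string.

1011

Modulo-2 division of 11011111000001111 by 11001:
  pos 0: 11011 XOR 11001 = 00010
  pos 3: 10111 XOR 11001 = 01110
  pos 4: 11100 XOR 11001 = 00101
  pos 6: 10100 XOR 11001 = 01101
  pos 7: 11010 XOR 11001 = 00011
  pos 10: 11011 XOR 11001 = 00010
Remainder = 1011 (nonzero — an error is detected).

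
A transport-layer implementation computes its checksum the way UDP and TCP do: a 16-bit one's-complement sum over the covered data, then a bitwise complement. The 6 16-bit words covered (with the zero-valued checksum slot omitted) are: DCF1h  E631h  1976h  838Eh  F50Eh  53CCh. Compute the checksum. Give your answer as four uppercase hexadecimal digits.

One's-complement addition (fold any carry out of bit 15 back into bit 0):
  0xDCF1 + 0xE631 = 0x1C322 → wrap carry → 0xC323
  0xC323 + 0x1976 = 0x0DC99
  0xDC99 + 0x838E = 0x16027 → wrap carry → 0x6028
  0x6028 + 0xF50E = 0x15536 → wrap carry → 0x5537
  0x5537 + 0x53CC = 0x0A903
One's-complement sum = 0xA903.
Checksum = ~0xA903 & 0xFFFF = 0x56FC.

56FC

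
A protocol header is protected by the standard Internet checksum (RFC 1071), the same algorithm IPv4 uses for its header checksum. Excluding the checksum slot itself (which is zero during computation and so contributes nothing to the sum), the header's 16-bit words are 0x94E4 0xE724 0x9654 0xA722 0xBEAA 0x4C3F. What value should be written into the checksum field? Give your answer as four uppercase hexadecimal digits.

One's-complement addition (fold any carry out of bit 15 back into bit 0):
  0x94E4 + 0xE724 = 0x17C08 → wrap carry → 0x7C09
  0x7C09 + 0x9654 = 0x1125D → wrap carry → 0x125E
  0x125E + 0xA722 = 0x0B980
  0xB980 + 0xBEAA = 0x1782A → wrap carry → 0x782B
  0x782B + 0x4C3F = 0x0C46A
One's-complement sum = 0xC46A.
Checksum = ~0xC46A & 0xFFFF = 0x3B95.

3B95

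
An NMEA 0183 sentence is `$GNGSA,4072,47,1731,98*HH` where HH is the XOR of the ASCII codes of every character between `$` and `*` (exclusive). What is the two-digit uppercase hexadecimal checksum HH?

5B

XOR the ASCII codes of the payload characters:
  'G' = 0x47 → acc = 0x47
  'N' = 0x4E → acc = 0x09
  'G' = 0x47 → acc = 0x4E
  'S' = 0x53 → acc = 0x1D
  'A' = 0x41 → acc = 0x5C
  ',' = 0x2C → acc = 0x70
  '4' = 0x34 → acc = 0x44
  '0' = 0x30 → acc = 0x74
  '7' = 0x37 → acc = 0x43
  '2' = 0x32 → acc = 0x71
  ',' = 0x2C → acc = 0x5D
  '4' = 0x34 → acc = 0x69
  '7' = 0x37 → acc = 0x5E
  ',' = 0x2C → acc = 0x72
  '1' = 0x31 → acc = 0x43
  '7' = 0x37 → acc = 0x74
  '3' = 0x33 → acc = 0x47
  '1' = 0x31 → acc = 0x76
  ',' = 0x2C → acc = 0x5A
  '9' = 0x39 → acc = 0x63
  '8' = 0x38 → acc = 0x5B
Checksum = 0x5B.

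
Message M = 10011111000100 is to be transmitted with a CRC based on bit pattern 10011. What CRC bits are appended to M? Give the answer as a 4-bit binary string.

Append 4 zeros: 100111110001000000. Divide by 10011 (XOR where the leading bit is 1):
  pos 0: 10011 XOR 10011 = 00000
  pos 5: 11100 XOR 10011 = 01111
  pos 6: 11110 XOR 10011 = 01101
  pos 7: 11011 XOR 10011 = 01000
  pos 8: 10000 XOR 10011 = 00011
  pos 11: 11000 XOR 10011 = 01011
  pos 12: 10110 XOR 10011 = 00101
Remainder (last 4 bits) = 1010. This is the CRC / FCS.

1010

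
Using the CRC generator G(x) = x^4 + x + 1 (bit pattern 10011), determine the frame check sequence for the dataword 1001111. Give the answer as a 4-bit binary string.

0101

Append 4 zeros: 10011110000. Divide by 10011 (XOR where the leading bit is 1):
  pos 0: 10011 XOR 10011 = 00000
  pos 5: 11000 XOR 10011 = 01011
  pos 6: 10110 XOR 10011 = 00101
Remainder (last 4 bits) = 0101. This is the CRC / FCS.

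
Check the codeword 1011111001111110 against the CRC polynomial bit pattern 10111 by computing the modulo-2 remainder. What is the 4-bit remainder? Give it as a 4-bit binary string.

Modulo-2 division of 1011111001111110 by 10111:
  pos 0: 10111 XOR 10111 = 00000
  pos 5: 11001 XOR 10111 = 01110
  pos 6: 11101 XOR 10111 = 01010
  pos 7: 10101 XOR 10111 = 00010
  pos 10: 10111 XOR 10111 = 00000
Remainder = 0000 (zero — the frame passes the CRC check).

0000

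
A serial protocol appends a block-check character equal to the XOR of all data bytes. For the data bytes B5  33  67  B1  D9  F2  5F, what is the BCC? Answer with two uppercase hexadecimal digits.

24

XOR the bytes together:
  start with 0xB5
  0xB5 ⊕ 0x33 = 0x86
  0x86 ⊕ 0x67 = 0xE1
  0xE1 ⊕ 0xB1 = 0x50
  0x50 ⊕ 0xD9 = 0x89
  0x89 ⊕ 0xF2 = 0x7B
  0x7B ⊕ 0x5F = 0x24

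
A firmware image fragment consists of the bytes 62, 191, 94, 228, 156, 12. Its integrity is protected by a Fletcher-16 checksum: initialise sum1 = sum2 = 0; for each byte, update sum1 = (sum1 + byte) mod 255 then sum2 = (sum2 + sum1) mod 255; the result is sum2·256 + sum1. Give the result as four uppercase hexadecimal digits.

Running sums (mod 255):
  after byte 0 (62): sum1=62, sum2=62
  after byte 1 (191): sum1=253, sum2=60
  after byte 2 (94): sum1=92, sum2=152
  after byte 3 (228): sum1=65, sum2=217
  after byte 4 (156): sum1=221, sum2=183
  after byte 5 (12): sum1=233, sum2=161
Checksum = sum2·256 + sum1 = 161·256 + 233 = 41449 = 0xA1E9.

A1E9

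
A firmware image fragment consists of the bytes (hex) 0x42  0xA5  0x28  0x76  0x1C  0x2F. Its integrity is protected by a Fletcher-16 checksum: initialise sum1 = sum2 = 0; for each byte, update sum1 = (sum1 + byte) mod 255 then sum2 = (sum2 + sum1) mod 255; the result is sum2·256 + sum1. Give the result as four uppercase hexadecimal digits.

Running sums (mod 255):
  after byte 0 (0x42): sum1=66, sum2=66
  after byte 1 (0xA5): sum1=231, sum2=42
  after byte 2 (0x28): sum1=16, sum2=58
  after byte 3 (0x76): sum1=134, sum2=192
  after byte 4 (0x1C): sum1=162, sum2=99
  after byte 5 (0x2F): sum1=209, sum2=53
Checksum = sum2·256 + sum1 = 53·256 + 209 = 13777 = 0x35D1.

35D1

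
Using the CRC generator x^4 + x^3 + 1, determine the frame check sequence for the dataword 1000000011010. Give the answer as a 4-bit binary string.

Append 4 zeros: 10000000110100000. Divide by 11001 (XOR where the leading bit is 1):
  pos 0: 10000 XOR 11001 = 01001
  pos 1: 10010 XOR 11001 = 01011
  pos 2: 10110 XOR 11001 = 01111
  pos 3: 11110 XOR 11001 = 00111
  pos 5: 11111 XOR 11001 = 00110
  pos 7: 11001 XOR 11001 = 00000
Remainder (last 4 bits) = 0000. This is the CRC / FCS.

0000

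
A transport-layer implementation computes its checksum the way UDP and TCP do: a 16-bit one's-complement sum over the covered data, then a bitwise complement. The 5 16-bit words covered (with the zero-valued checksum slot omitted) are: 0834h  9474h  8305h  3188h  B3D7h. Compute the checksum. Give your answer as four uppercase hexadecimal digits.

FAF1

One's-complement addition (fold any carry out of bit 15 back into bit 0):
  0x0834 + 0x9474 = 0x09CA8
  0x9CA8 + 0x8305 = 0x11FAD → wrap carry → 0x1FAE
  0x1FAE + 0x3188 = 0x05136
  0x5136 + 0xB3D7 = 0x1050D → wrap carry → 0x050E
One's-complement sum = 0x050E.
Checksum = ~0x050E & 0xFFFF = 0xFAF1.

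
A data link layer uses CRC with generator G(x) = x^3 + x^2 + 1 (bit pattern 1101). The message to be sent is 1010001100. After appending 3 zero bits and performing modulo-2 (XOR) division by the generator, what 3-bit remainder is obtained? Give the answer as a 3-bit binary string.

Append 3 zeros: 1010001100000. Divide by 1101 (XOR where the leading bit is 1):
  pos 0: 1010 XOR 1101 = 0111
  pos 1: 1110 XOR 1101 = 0011
  pos 3: 1101 XOR 1101 = 0000
  pos 7: 1000 XOR 1101 = 0101
  pos 8: 1010 XOR 1101 = 0111
  pos 9: 1110 XOR 1101 = 0011
Remainder (last 3 bits) = 011. This is the CRC / FCS.

011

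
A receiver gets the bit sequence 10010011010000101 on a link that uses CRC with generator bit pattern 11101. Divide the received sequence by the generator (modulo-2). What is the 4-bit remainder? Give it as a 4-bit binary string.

0010

Modulo-2 division of 10010011010000101 by 11101:
  pos 0: 10010 XOR 11101 = 01111
  pos 1: 11110 XOR 11101 = 00011
  pos 4: 11110 XOR 11101 = 00011
  pos 7: 11100 XOR 11101 = 00001
  pos 11: 10010 XOR 11101 = 01111
  pos 12: 11111 XOR 11101 = 00010
Remainder = 0010 (nonzero — an error is detected).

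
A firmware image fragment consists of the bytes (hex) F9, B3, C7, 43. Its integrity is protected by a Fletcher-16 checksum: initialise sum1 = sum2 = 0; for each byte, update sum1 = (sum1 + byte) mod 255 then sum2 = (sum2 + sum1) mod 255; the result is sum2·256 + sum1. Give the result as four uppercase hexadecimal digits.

D5B8

Running sums (mod 255):
  after byte 0 (F9): sum1=249, sum2=249
  after byte 1 (B3): sum1=173, sum2=167
  after byte 2 (C7): sum1=117, sum2=29
  after byte 3 (43): sum1=184, sum2=213
Checksum = sum2·256 + sum1 = 213·256 + 184 = 54712 = 0xD5B8.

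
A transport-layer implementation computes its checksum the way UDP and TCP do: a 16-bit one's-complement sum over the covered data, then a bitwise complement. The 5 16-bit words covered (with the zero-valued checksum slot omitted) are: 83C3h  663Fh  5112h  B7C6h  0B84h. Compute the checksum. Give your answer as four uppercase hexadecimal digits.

One's-complement addition (fold any carry out of bit 15 back into bit 0):
  0x83C3 + 0x663F = 0x0EA02
  0xEA02 + 0x5112 = 0x13B14 → wrap carry → 0x3B15
  0x3B15 + 0xB7C6 = 0x0F2DB
  0xF2DB + 0x0B84 = 0x0FE5F
One's-complement sum = 0xFE5F.
Checksum = ~0xFE5F & 0xFFFF = 0x01A0.

01A0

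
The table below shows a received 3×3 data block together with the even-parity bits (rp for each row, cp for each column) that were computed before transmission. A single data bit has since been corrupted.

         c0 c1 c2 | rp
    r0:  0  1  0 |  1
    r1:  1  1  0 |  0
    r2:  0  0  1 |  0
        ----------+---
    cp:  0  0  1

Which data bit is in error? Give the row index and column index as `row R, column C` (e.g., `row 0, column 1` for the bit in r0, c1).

row 2, column 0

Recompute each row's even parity and compare to rp:
  r0: data parity 1, sent rp 1 → ok
  r1: data parity 0, sent rp 0 → ok
  r2: data parity 1, sent rp 0 → mismatch
Recompute each column's even parity and compare to cp:
  c0: data parity 1, sent cp 0 → mismatch
  c1: data parity 0, sent cp 0 → ok
  c2: data parity 1, sent cp 1 → ok
Exactly one row (r2) and one column (c0) fail → the flipped bit is at their intersection.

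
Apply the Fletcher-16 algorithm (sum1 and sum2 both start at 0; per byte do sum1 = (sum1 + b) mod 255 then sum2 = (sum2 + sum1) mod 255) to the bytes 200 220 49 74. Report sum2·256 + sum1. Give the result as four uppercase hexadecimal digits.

Running sums (mod 255):
  after byte 0 (200): sum1=200, sum2=200
  after byte 1 (220): sum1=165, sum2=110
  after byte 2 (49): sum1=214, sum2=69
  after byte 3 (74): sum1=33, sum2=102
Checksum = sum2·256 + sum1 = 102·256 + 33 = 26145 = 0x6621.

6621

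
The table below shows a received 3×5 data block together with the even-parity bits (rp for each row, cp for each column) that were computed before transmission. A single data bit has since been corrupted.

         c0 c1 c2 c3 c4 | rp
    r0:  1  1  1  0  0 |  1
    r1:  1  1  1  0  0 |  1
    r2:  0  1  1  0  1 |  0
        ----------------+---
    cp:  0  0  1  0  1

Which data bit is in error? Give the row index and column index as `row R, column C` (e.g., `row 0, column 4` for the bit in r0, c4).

row 2, column 1

Recompute each row's even parity and compare to rp:
  r0: data parity 1, sent rp 1 → ok
  r1: data parity 1, sent rp 1 → ok
  r2: data parity 1, sent rp 0 → mismatch
Recompute each column's even parity and compare to cp:
  c0: data parity 0, sent cp 0 → ok
  c1: data parity 1, sent cp 0 → mismatch
  c2: data parity 1, sent cp 1 → ok
  c3: data parity 0, sent cp 0 → ok
  c4: data parity 1, sent cp 1 → ok
Exactly one row (r2) and one column (c1) fail → the flipped bit is at their intersection.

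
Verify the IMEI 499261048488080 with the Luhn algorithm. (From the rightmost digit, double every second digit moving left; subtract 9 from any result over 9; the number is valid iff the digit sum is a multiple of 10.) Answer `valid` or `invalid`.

valid

From the right, keep odd positions and double even positions (subtract 9 from any doubled value over 9):
  doubled (positions 2,4,...): 7 7 8 8 2 4 9 → sum 45
  kept (positions 1,3,...): 0 0 8 8 0 6 9 4 → sum 35
Total = 80.
80 mod 10 = 0, so the number is valid.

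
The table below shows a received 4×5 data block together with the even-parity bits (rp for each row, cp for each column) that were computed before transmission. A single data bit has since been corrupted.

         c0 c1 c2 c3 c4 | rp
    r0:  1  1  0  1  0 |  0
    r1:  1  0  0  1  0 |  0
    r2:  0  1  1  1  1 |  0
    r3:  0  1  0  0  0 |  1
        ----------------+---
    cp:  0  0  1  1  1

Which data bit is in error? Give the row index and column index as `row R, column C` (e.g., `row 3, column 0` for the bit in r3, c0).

row 0, column 1

Recompute each row's even parity and compare to rp:
  r0: data parity 1, sent rp 0 → mismatch
  r1: data parity 0, sent rp 0 → ok
  r2: data parity 0, sent rp 0 → ok
  r3: data parity 1, sent rp 1 → ok
Recompute each column's even parity and compare to cp:
  c0: data parity 0, sent cp 0 → ok
  c1: data parity 1, sent cp 0 → mismatch
  c2: data parity 1, sent cp 1 → ok
  c3: data parity 1, sent cp 1 → ok
  c4: data parity 1, sent cp 1 → ok
Exactly one row (r0) and one column (c1) fail → the flipped bit is at their intersection.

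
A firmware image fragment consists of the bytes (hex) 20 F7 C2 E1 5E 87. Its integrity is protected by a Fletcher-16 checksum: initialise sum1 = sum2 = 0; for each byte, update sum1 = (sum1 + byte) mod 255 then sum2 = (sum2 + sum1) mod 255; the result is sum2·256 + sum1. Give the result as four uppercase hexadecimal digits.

8DA2

Running sums (mod 255):
  after byte 0 (20): sum1=32, sum2=32
  after byte 1 (F7): sum1=24, sum2=56
  after byte 2 (C2): sum1=218, sum2=19
  after byte 3 (E1): sum1=188, sum2=207
  after byte 4 (5E): sum1=27, sum2=234
  after byte 5 (87): sum1=162, sum2=141
Checksum = sum2·256 + sum1 = 141·256 + 162 = 36258 = 0x8DA2.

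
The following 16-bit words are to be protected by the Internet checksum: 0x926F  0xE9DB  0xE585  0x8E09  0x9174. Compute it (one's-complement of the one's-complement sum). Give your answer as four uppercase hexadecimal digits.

One's-complement addition (fold any carry out of bit 15 back into bit 0):
  0x926F + 0xE9DB = 0x17C4A → wrap carry → 0x7C4B
  0x7C4B + 0xE585 = 0x161D0 → wrap carry → 0x61D1
  0x61D1 + 0x8E09 = 0x0EFDA
  0xEFDA + 0x9174 = 0x1814E → wrap carry → 0x814F
One's-complement sum = 0x814F.
Checksum = ~0x814F & 0xFFFF = 0x7EB0.

7EB0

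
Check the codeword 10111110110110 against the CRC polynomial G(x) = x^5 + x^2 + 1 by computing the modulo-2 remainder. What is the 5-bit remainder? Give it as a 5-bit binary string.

Modulo-2 division of 10111110110110 by 100101:
  pos 0: 101111 XOR 100101 = 001010
  pos 2: 101010 XOR 100101 = 001111
  pos 4: 111111 XOR 100101 = 011010
  pos 5: 110100 XOR 100101 = 010001
  pos 6: 100011 XOR 100101 = 000110
Remainder = 11010 (nonzero — an error is detected).

11010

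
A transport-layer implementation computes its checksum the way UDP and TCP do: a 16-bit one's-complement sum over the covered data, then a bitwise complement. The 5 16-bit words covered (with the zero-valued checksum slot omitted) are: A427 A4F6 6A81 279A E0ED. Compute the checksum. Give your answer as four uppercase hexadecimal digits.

43D8

One's-complement addition (fold any carry out of bit 15 back into bit 0):
  0xA427 + 0xA4F6 = 0x1491D → wrap carry → 0x491E
  0x491E + 0x6A81 = 0x0B39F
  0xB39F + 0x279A = 0x0DB39
  0xDB39 + 0xE0ED = 0x1BC26 → wrap carry → 0xBC27
One's-complement sum = 0xBC27.
Checksum = ~0xBC27 & 0xFFFF = 0x43D8.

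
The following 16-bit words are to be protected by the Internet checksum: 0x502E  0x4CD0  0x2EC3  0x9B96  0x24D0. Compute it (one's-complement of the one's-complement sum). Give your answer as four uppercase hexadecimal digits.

73D7

One's-complement addition (fold any carry out of bit 15 back into bit 0):
  0x502E + 0x4CD0 = 0x09CFE
  0x9CFE + 0x2EC3 = 0x0CBC1
  0xCBC1 + 0x9B96 = 0x16757 → wrap carry → 0x6758
  0x6758 + 0x24D0 = 0x08C28
One's-complement sum = 0x8C28.
Checksum = ~0x8C28 & 0xFFFF = 0x73D7.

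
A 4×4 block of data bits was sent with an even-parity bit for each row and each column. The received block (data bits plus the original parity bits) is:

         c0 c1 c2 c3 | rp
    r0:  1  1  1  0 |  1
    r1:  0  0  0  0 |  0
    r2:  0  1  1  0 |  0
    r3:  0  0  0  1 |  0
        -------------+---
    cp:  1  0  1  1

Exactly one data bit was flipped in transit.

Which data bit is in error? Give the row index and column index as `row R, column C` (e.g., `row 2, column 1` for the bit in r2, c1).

Recompute each row's even parity and compare to rp:
  r0: data parity 1, sent rp 1 → ok
  r1: data parity 0, sent rp 0 → ok
  r2: data parity 0, sent rp 0 → ok
  r3: data parity 1, sent rp 0 → mismatch
Recompute each column's even parity and compare to cp:
  c0: data parity 1, sent cp 1 → ok
  c1: data parity 0, sent cp 0 → ok
  c2: data parity 0, sent cp 1 → mismatch
  c3: data parity 1, sent cp 1 → ok
Exactly one row (r3) and one column (c2) fail → the flipped bit is at their intersection.

row 3, column 2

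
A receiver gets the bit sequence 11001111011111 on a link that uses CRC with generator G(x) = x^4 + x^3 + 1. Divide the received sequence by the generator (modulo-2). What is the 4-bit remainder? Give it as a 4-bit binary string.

Modulo-2 division of 11001111011111 by 11001:
  pos 0: 11001 XOR 11001 = 00000
  pos 5: 11101 XOR 11001 = 00100
  pos 7: 10011 XOR 11001 = 01010
  pos 8: 10101 XOR 11001 = 01100
  pos 9: 11001 XOR 11001 = 00000
Remainder = 0000 (zero — the frame passes the CRC check).

0000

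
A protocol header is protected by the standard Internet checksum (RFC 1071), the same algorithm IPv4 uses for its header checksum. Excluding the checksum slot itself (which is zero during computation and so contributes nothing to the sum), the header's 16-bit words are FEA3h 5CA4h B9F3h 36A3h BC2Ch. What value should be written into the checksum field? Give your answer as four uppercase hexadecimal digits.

F7F3

One's-complement addition (fold any carry out of bit 15 back into bit 0):
  0xFEA3 + 0x5CA4 = 0x15B47 → wrap carry → 0x5B48
  0x5B48 + 0xB9F3 = 0x1153B → wrap carry → 0x153C
  0x153C + 0x36A3 = 0x04BDF
  0x4BDF + 0xBC2C = 0x1080B → wrap carry → 0x080C
One's-complement sum = 0x080C.
Checksum = ~0x080C & 0xFFFF = 0xF7F3.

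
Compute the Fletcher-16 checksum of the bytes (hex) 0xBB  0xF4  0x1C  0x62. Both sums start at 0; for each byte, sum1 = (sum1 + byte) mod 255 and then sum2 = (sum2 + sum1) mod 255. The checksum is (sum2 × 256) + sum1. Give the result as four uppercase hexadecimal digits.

682F

Running sums (mod 255):
  after byte 0 (0xBB): sum1=187, sum2=187
  after byte 1 (0xF4): sum1=176, sum2=108
  after byte 2 (0x1C): sum1=204, sum2=57
  after byte 3 (0x62): sum1=47, sum2=104
Checksum = sum2·256 + sum1 = 104·256 + 47 = 26671 = 0x682F.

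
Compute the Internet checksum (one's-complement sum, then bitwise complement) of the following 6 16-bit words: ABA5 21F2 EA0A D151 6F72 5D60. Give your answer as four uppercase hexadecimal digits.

One's-complement addition (fold any carry out of bit 15 back into bit 0):
  0xABA5 + 0x21F2 = 0x0CD97
  0xCD97 + 0xEA0A = 0x1B7A1 → wrap carry → 0xB7A2
  0xB7A2 + 0xD151 = 0x188F3 → wrap carry → 0x88F4
  0x88F4 + 0x6F72 = 0x0F866
  0xF866 + 0x5D60 = 0x155C6 → wrap carry → 0x55C7
One's-complement sum = 0x55C7.
Checksum = ~0x55C7 & 0xFFFF = 0xAA38.

AA38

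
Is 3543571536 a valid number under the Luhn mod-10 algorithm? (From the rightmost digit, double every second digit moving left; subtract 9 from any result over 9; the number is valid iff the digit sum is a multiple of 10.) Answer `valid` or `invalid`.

invalid

From the right, keep odd positions and double even positions (subtract 9 from any doubled value over 9):
  doubled (positions 2,4,...): 6 2 1 8 6 → sum 23
  kept (positions 1,3,...): 6 5 7 3 5 → sum 26
Total = 49.
49 mod 10 = 9, so the number is invalid.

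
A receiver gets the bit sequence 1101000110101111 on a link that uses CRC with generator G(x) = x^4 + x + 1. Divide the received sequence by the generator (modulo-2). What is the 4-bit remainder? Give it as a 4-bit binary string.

0000

Modulo-2 division of 1101000110101111 by 10011:
  pos 0: 11010 XOR 10011 = 01001
  pos 1: 10010 XOR 10011 = 00001
  pos 5: 10110 XOR 10011 = 00101
  pos 7: 10110 XOR 10011 = 00101
  pos 9: 10111 XOR 10011 = 00100
  pos 11: 10011 XOR 10011 = 00000
Remainder = 0000 (zero — the frame passes the CRC check).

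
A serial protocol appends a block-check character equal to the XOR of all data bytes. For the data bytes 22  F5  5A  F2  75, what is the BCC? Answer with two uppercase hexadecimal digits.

0A

XOR the bytes together:
  start with 0x22
  0x22 ⊕ 0xF5 = 0xD7
  0xD7 ⊕ 0x5A = 0x8D
  0x8D ⊕ 0xF2 = 0x7F
  0x7F ⊕ 0x75 = 0x0A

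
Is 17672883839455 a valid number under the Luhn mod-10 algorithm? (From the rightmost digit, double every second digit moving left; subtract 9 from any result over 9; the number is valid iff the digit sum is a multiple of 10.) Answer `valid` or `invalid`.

valid

From the right, keep odd positions and double even positions (subtract 9 from any doubled value over 9):
  doubled (positions 2,4,...): 1 9 7 7 4 3 2 → sum 33
  kept (positions 1,3,...): 5 4 3 3 8 7 7 → sum 37
Total = 70.
70 mod 10 = 0, so the number is valid.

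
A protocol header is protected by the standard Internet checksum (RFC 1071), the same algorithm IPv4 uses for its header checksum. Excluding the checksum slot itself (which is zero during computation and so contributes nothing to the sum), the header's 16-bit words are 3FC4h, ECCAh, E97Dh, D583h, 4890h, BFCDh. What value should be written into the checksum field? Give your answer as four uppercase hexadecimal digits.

0C11

One's-complement addition (fold any carry out of bit 15 back into bit 0):
  0x3FC4 + 0xECCA = 0x12C8E → wrap carry → 0x2C8F
  0x2C8F + 0xE97D = 0x1160C → wrap carry → 0x160D
  0x160D + 0xD583 = 0x0EB90
  0xEB90 + 0x4890 = 0x13420 → wrap carry → 0x3421
  0x3421 + 0xBFCD = 0x0F3EE
One's-complement sum = 0xF3EE.
Checksum = ~0xF3EE & 0xFFFF = 0x0C11.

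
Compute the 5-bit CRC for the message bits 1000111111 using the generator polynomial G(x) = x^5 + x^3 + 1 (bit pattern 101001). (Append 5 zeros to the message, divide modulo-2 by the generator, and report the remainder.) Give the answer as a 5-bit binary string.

Append 5 zeros: 100011111100000. Divide by 101001 (XOR where the leading bit is 1):
  pos 0: 100011 XOR 101001 = 001010
  pos 2: 101011 XOR 101001 = 000010
  pos 6: 101100 XOR 101001 = 000101
  pos 9: 101000 XOR 101001 = 000001
Remainder (last 5 bits) = 00001. This is the CRC / FCS.

00001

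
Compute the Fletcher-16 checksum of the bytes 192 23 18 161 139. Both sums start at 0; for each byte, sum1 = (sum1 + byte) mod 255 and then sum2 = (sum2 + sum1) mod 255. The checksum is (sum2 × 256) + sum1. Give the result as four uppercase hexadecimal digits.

Running sums (mod 255):
  after byte 0 (192): sum1=192, sum2=192
  after byte 1 (23): sum1=215, sum2=152
  after byte 2 (18): sum1=233, sum2=130
  after byte 3 (161): sum1=139, sum2=14
  after byte 4 (139): sum1=23, sum2=37
Checksum = sum2·256 + sum1 = 37·256 + 23 = 9495 = 0x2517.

2517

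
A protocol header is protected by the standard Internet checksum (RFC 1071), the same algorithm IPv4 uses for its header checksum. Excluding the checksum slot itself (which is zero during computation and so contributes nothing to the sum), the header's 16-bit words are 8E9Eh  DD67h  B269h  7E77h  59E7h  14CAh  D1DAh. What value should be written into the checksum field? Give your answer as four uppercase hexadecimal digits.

One's-complement addition (fold any carry out of bit 15 back into bit 0):
  0x8E9E + 0xDD67 = 0x16C05 → wrap carry → 0x6C06
  0x6C06 + 0xB269 = 0x11E6F → wrap carry → 0x1E70
  0x1E70 + 0x7E77 = 0x09CE7
  0x9CE7 + 0x59E7 = 0x0F6CE
  0xF6CE + 0x14CA = 0x10B98 → wrap carry → 0x0B99
  0x0B99 + 0xD1DA = 0x0DD73
One's-complement sum = 0xDD73.
Checksum = ~0xDD73 & 0xFFFF = 0x228C.

228C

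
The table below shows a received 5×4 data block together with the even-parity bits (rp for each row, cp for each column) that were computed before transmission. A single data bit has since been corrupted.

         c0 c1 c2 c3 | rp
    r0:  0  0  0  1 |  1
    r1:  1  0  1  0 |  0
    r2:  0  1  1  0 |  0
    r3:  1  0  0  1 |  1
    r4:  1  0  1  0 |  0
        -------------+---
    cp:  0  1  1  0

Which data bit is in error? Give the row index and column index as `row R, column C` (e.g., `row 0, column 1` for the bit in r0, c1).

Recompute each row's even parity and compare to rp:
  r0: data parity 1, sent rp 1 → ok
  r1: data parity 0, sent rp 0 → ok
  r2: data parity 0, sent rp 0 → ok
  r3: data parity 0, sent rp 1 → mismatch
  r4: data parity 0, sent rp 0 → ok
Recompute each column's even parity and compare to cp:
  c0: data parity 1, sent cp 0 → mismatch
  c1: data parity 1, sent cp 1 → ok
  c2: data parity 1, sent cp 1 → ok
  c3: data parity 0, sent cp 0 → ok
Exactly one row (r3) and one column (c0) fail → the flipped bit is at their intersection.

row 3, column 0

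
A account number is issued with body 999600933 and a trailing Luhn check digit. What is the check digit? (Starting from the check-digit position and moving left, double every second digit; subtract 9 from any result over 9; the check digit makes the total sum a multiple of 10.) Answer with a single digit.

9

Partial digits right→left: 3 3 9 0 0 6 9 9 9
Double every second digit counting from the check-digit position (so the 1st, 3rd, 5th, ... of the partial from the right).
  doubled (with −9 where >9): 6 9 0 9 9 → sum 33
  kept as-is: 3 0 6 9 → sum 18
Total = 33 + 18 = 51.
Check digit = (10 − (51 mod 10)) mod 10 = 9.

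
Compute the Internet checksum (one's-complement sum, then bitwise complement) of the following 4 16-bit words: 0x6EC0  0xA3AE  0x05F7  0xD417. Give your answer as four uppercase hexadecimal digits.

1382

One's-complement addition (fold any carry out of bit 15 back into bit 0):
  0x6EC0 + 0xA3AE = 0x1126E → wrap carry → 0x126F
  0x126F + 0x05F7 = 0x01866
  0x1866 + 0xD417 = 0x0EC7D
One's-complement sum = 0xEC7D.
Checksum = ~0xEC7D & 0xFFFF = 0x1382.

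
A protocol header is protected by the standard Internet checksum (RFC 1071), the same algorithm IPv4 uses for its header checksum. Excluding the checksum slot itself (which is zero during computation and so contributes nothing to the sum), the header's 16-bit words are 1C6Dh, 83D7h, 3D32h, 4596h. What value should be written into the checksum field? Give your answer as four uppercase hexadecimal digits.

One's-complement addition (fold any carry out of bit 15 back into bit 0):
  0x1C6D + 0x83D7 = 0x0A044
  0xA044 + 0x3D32 = 0x0DD76
  0xDD76 + 0x4596 = 0x1230C → wrap carry → 0x230D
One's-complement sum = 0x230D.
Checksum = ~0x230D & 0xFFFF = 0xDCF2.

DCF2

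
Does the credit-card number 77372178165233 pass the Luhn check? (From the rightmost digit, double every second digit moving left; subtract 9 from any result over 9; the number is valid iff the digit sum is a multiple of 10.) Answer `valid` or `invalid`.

invalid

From the right, keep odd positions and double even positions (subtract 9 from any doubled value over 9):
  doubled (positions 2,4,...): 6 1 2 5 4 6 5 → sum 29
  kept (positions 1,3,...): 3 2 6 8 1 7 7 → sum 34
Total = 63.
63 mod 10 = 3, so the number is invalid.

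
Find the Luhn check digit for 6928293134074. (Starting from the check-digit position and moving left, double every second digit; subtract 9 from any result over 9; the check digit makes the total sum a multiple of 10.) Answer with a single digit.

Partial digits right→left: 4 7 0 4 3 1 3 9 2 8 2 9 6
Double every second digit counting from the check-digit position (so the 1st, 3rd, 5th, ... of the partial from the right).
  doubled (with −9 where >9): 8 0 6 6 4 4 3 → sum 31
  kept as-is: 7 4 1 9 8 9 → sum 38
Total = 31 + 38 = 69.
Check digit = (10 − (69 mod 10)) mod 10 = 1.

1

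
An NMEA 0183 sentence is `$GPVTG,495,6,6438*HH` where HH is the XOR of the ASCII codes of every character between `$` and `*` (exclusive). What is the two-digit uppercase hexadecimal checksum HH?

XOR the ASCII codes of the payload characters:
  'G' = 0x47 → acc = 0x47
  'P' = 0x50 → acc = 0x17
  'V' = 0x56 → acc = 0x41
  'T' = 0x54 → acc = 0x15
  'G' = 0x47 → acc = 0x52
  ',' = 0x2C → acc = 0x7E
  '4' = 0x34 → acc = 0x4A
  '9' = 0x39 → acc = 0x73
  '5' = 0x35 → acc = 0x46
  ',' = 0x2C → acc = 0x6A
  '6' = 0x36 → acc = 0x5C
  ',' = 0x2C → acc = 0x70
  '6' = 0x36 → acc = 0x46
  '4' = 0x34 → acc = 0x72
  '3' = 0x33 → acc = 0x41
  '8' = 0x38 → acc = 0x79
Checksum = 0x79.

79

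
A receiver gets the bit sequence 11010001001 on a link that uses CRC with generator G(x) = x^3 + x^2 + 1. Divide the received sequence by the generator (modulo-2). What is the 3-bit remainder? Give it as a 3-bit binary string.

Modulo-2 division of 11010001001 by 1101:
  pos 0: 1101 XOR 1101 = 0000
  pos 7: 1001 XOR 1101 = 0100
Remainder = 100 (nonzero — an error is detected).

100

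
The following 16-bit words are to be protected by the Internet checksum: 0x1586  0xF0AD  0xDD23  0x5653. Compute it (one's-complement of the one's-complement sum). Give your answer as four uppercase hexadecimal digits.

One's-complement addition (fold any carry out of bit 15 back into bit 0):
  0x1586 + 0xF0AD = 0x10633 → wrap carry → 0x0634
  0x0634 + 0xDD23 = 0x0E357
  0xE357 + 0x5653 = 0x139AA → wrap carry → 0x39AB
One's-complement sum = 0x39AB.
Checksum = ~0x39AB & 0xFFFF = 0xC654.

C654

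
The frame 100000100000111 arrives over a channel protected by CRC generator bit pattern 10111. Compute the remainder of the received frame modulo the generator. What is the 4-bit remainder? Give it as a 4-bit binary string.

0100

Modulo-2 division of 100000100000111 by 10111:
  pos 0: 10000 XOR 10111 = 00111
  pos 2: 11101 XOR 10111 = 01010
  pos 3: 10100 XOR 10111 = 00011
  pos 6: 11000 XOR 10111 = 01111
  pos 7: 11110 XOR 10111 = 01001
  pos 8: 10011 XOR 10111 = 00100
  pos 10: 10011 XOR 10111 = 00100
Remainder = 0100 (nonzero — an error is detected).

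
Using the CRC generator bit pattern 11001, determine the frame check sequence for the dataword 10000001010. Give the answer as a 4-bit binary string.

0000

Append 4 zeros: 100000010100000. Divide by 11001 (XOR where the leading bit is 1):
  pos 0: 10000 XOR 11001 = 01001
  pos 1: 10010 XOR 11001 = 01011
  pos 2: 10110 XOR 11001 = 01111
  pos 3: 11111 XOR 11001 = 00110
  pos 5: 11001 XOR 11001 = 00000
Remainder (last 4 bits) = 0000. This is the CRC / FCS.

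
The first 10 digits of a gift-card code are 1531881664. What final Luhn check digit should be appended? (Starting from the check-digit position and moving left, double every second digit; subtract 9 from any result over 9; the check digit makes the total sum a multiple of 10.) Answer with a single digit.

0

Partial digits right→left: 4 6 6 1 8 8 1 3 5 1
Double every second digit counting from the check-digit position (so the 1st, 3rd, 5th, ... of the partial from the right).
  doubled (with −9 where >9): 8 3 7 2 1 → sum 21
  kept as-is: 6 1 8 3 1 → sum 19
Total = 21 + 19 = 40.
Check digit = (10 − (40 mod 10)) mod 10 = 0.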